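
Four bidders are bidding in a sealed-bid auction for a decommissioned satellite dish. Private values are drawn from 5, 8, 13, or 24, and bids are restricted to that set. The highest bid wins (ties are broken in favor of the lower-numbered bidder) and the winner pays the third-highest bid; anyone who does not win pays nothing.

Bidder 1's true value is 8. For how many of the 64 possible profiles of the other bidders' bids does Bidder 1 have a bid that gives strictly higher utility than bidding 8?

Others bid (5, 5, 13): truth gives 0; bid 13 gives 3 > 0. Violating.
Others bid (5, 5, 24): truth gives 0; bid 24 gives 3 > 0. Violating.
Others bid (5, 13, 5): truth gives 0; bid 13 gives 3 > 0. Violating.
Others bid (5, 24, 5): truth gives 0; bid 24 gives 3 > 0. Violating.
Others bid (5, 5, 5): truth gives 3; no alternative beats it.
Others bid (5, 5, 8): truth gives 3; no alternative beats it.
(Checking all 64 profiles: 6 have a profitable deviation, 58 do not.)

6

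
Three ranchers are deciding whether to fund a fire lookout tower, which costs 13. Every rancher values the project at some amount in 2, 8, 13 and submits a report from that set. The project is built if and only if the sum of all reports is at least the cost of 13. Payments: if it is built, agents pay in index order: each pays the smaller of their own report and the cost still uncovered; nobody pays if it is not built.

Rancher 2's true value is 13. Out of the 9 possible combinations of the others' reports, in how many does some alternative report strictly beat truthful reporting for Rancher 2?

4

Others report (2, 8): truth gives 2; report 8 gives 5 > 2. Violating.
Others report (2, 13): truth gives 2; report 2 gives 11 > 2. Violating.
Others report (8, 8): truth gives 8; report 2 gives 11 > 8. Violating.
Others report (8, 13): truth gives 8; report 2 gives 11 > 8. Violating.
Others report (2, 2): truth gives 2; no alternative beats it.
Others report (8, 2): truth gives 8; no alternative beats it.
(Checking all 9 profiles: 4 have a profitable deviation, 5 do not.)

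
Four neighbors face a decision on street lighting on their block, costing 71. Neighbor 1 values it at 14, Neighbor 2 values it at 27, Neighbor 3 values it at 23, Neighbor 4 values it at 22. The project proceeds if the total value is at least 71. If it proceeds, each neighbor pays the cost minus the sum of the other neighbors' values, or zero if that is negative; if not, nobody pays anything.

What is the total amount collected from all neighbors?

27

Total value 86 ≥ cost 71, so it is built.
Neighbor 1: others sum to 72; max(0, 71 - 72) = 0.
Neighbor 2: others sum to 59; max(0, 71 - 59) = 12.
Neighbor 3: others sum to 63; max(0, 71 - 63) = 8.
Neighbor 4: others sum to 64; max(0, 71 - 64) = 7.
Total collected = 0 + 12 + 8 + 7 = 27.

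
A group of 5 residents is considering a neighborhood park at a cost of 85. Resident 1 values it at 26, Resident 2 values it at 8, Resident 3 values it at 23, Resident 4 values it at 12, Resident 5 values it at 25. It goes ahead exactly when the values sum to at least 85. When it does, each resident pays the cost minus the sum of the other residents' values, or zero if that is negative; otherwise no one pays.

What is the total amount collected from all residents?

50

Total value 94 ≥ cost 85, so it is built.
Resident 1: others sum to 68; max(0, 85 - 68) = 17.
Resident 2: others sum to 86; max(0, 85 - 86) = 0.
Resident 3: others sum to 71; max(0, 85 - 71) = 14.
Resident 4: others sum to 82; max(0, 85 - 82) = 3.
Resident 5: others sum to 69; max(0, 85 - 69) = 16.
Total collected = 17 + 0 + 14 + 3 + 16 = 50.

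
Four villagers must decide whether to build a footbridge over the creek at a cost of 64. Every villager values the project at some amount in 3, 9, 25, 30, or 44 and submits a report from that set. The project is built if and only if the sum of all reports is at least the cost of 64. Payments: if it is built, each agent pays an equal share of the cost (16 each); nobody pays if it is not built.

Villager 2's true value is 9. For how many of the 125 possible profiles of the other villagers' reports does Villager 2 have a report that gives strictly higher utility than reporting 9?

Others report (3, 9, 44): truth gives -7; report 3 gives 0 > -7. Violating.
Others report (3, 25, 30): truth gives -7; report 3 gives 0 > -7. Violating.
Others report (3, 30, 25): truth gives -7; report 3 gives 0 > -7. Violating.
Others report (3, 44, 9): truth gives -7; report 3 gives 0 > -7. Violating.
Others report (3, 3, 3): truth gives 0; no alternative beats it.
Others report (3, 3, 9): truth gives 0; no alternative beats it.
(Checking all 125 profiles: 15 have a profitable deviation, 110 do not.)

15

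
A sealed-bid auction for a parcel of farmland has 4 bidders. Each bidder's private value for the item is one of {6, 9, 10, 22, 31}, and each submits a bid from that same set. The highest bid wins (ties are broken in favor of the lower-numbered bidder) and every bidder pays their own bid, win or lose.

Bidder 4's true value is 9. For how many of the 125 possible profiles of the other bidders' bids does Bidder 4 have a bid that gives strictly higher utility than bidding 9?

124

Others bid (6, 6, 9): truth gives -9; bid 10 gives -1 > -9. Violating.
Others bid (6, 6, 10): truth gives -9; bid 6 gives -6 > -9. Violating.
Others bid (6, 6, 22): truth gives -9; bid 6 gives -6 > -9. Violating.
Others bid (6, 6, 31): truth gives -9; bid 6 gives -6 > -9. Violating.
Others bid (6, 6, 6): truth gives 0; no alternative beats it.
(Checking all 125 profiles: 124 have a profitable deviation, 1 does not.)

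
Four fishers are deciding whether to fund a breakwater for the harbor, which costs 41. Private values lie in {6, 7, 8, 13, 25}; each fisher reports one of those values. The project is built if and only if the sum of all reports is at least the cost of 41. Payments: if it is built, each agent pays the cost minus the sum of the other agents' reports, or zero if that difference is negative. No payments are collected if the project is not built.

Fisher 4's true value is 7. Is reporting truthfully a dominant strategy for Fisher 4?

Check each profile of the others' reports and compare truth against every alternative report.
Others report (6, 13, 25): truth gives 7, best alternative gives 7.
Others report (6, 25, 13): truth gives 7, best alternative gives 7.
Others report (6, 25, 25): truth gives 7, best alternative gives 7.
Others report (7, 13, 25): truth gives 7, best alternative gives 7.
Others report (7, 25, 13): truth gives 7, best alternative gives 7.
Others report (7, 25, 25): truth gives 7, best alternative gives 7.
(Remaining 119 profiles checked similarly; truth is weakly best in each.)
In every case the truthful report is at least as good as any alternative, so it is a dominant strategy.

Yes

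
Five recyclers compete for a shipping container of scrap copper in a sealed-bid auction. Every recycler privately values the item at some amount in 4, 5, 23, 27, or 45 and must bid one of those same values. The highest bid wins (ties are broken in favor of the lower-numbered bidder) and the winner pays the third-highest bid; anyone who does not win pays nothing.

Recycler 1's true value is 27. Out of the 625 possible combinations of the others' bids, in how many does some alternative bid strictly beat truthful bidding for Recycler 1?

Others bid (4, 4, 4, 45): truth gives 0; bid 45 gives 23 > 0. Violating.
Others bid (4, 4, 5, 45): truth gives 0; bid 45 gives 22 > 0. Violating.
Others bid (4, 4, 23, 45): truth gives 0; bid 45 gives 4 > 0. Violating.
Others bid (4, 4, 45, 4): truth gives 0; bid 45 gives 23 > 0. Violating.
Others bid (4, 4, 4, 4): truth gives 23; no alternative beats it.
Others bid (4, 4, 4, 5): truth gives 23; no alternative beats it.
(Checking all 625 profiles: 108 have a profitable deviation, 517 do not.)

108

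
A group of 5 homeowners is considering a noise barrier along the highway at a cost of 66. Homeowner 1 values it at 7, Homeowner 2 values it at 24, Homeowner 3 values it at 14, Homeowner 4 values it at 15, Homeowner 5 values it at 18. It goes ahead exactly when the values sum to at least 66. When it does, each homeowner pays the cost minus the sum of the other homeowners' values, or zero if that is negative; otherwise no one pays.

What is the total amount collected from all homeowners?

23

Total value 78 ≥ cost 66, so it is built.
Homeowner 1: others sum to 71; max(0, 66 - 71) = 0.
Homeowner 2: others sum to 54; max(0, 66 - 54) = 12.
Homeowner 3: others sum to 64; max(0, 66 - 64) = 2.
Homeowner 4: others sum to 63; max(0, 66 - 63) = 3.
Homeowner 5: others sum to 60; max(0, 66 - 60) = 6.
Total collected = 0 + 12 + 2 + 3 + 6 = 23.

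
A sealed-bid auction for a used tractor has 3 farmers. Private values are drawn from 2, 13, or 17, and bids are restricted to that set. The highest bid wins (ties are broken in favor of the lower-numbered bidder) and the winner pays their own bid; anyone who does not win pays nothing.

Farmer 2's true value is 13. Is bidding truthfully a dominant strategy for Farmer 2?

Check each profile of the others' bids and compare truth against every alternative bid.
Others bid (2, 2): truth gives 0, best alternative gives 0.
Others bid (2, 13): truth gives 0, best alternative gives 0.
Others bid (2, 17): truth gives 0, best alternative gives 0.
Others bid (13, 2): truth gives 0, best alternative gives 0.
Others bid (13, 13): truth gives 0, best alternative gives 0.
Others bid (13, 17): truth gives 0, best alternative gives 0.
(Remaining 3 profiles checked similarly; truth is weakly best in each.)
In every case the truthful bid is at least as good as any alternative, so it is a dominant strategy.

Yes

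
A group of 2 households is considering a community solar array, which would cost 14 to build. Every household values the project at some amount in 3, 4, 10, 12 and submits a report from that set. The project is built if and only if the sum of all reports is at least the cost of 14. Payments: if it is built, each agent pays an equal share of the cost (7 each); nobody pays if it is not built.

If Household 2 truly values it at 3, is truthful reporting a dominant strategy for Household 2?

Yes

Check each profile of the others' reports and compare truth against every alternative report.
Others report (10): truth gives 0, best alternative gives -4.
Others report (12): truth gives -4, best alternative gives -4.
Others report (3): truth gives 0, best alternative gives 0.
Others report (4): truth gives 0, best alternative gives 0.
In every case the truthful report is at least as good as any alternative, so it is a dominant strategy.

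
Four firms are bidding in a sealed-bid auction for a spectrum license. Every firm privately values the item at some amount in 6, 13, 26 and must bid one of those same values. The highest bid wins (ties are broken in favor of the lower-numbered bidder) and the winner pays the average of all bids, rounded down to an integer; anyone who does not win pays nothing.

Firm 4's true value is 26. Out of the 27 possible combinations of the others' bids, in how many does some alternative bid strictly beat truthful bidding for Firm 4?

1

Others bid (6, 6, 6): truth gives 15; bid 13 gives 19 > 15. Violating.
Others bid (6, 6, 13): truth gives 14; no alternative beats it.
Others bid (6, 6, 26): truth gives 0; no alternative beats it.
(Checking all 27 profiles: 1 has a profitable deviation, 26 do not.)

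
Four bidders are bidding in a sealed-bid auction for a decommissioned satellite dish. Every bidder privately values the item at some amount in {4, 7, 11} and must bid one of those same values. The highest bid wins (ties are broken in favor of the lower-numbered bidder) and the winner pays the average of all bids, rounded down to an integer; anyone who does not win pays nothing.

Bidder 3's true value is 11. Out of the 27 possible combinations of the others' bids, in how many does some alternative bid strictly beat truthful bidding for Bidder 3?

2

Others bid (4, 4, 4): truth gives 6; bid 7 gives 7 > 6. Violating.
Others bid (4, 4, 7): truth gives 5; bid 7 gives 6 > 5. Violating.
Others bid (4, 4, 11): truth gives 4; no alternative beats it.
Others bid (4, 7, 4): truth gives 5; no alternative beats it.
(Checking all 27 profiles: 2 have a profitable deviation, 25 do not.)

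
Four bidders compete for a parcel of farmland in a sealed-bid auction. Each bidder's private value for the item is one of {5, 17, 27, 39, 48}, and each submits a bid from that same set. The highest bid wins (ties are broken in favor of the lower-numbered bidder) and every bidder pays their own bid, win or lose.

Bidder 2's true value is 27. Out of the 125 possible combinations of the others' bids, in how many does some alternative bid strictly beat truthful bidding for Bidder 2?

Others bid (5, 5, 5): truth gives 0; bid 17 gives 10 > 0. Violating.
Others bid (5, 5, 17): truth gives 0; bid 17 gives 10 > 0. Violating.
Others bid (5, 5, 39): truth gives -27; bid 5 gives -5 > -27. Violating.
Others bid (5, 5, 48): truth gives -27; bid 5 gives -5 > -27. Violating.
Others bid (5, 5, 27): truth gives 0; no alternative beats it.
Others bid (5, 17, 27): truth gives 0; no alternative beats it.
(Checking all 125 profiles: 111 have a profitable deviation, 14 do not.)

111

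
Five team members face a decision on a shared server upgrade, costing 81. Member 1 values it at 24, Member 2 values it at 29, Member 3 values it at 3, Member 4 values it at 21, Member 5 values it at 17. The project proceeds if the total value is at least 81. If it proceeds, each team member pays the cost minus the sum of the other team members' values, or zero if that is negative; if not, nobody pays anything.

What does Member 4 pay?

Total value 94 ≥ cost 81, so the project is built.
The other team members' values sum to 73.
Cost minus that sum is 81 - 73 = 8.

8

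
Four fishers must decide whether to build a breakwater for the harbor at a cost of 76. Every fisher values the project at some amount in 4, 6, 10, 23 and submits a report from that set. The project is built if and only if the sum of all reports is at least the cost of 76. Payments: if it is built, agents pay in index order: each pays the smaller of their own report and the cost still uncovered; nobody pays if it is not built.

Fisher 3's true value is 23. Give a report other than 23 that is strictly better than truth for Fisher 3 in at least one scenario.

10

Suppose Fisher 1 reports 23, Fisher 2 reports 23 and Fisher 4 reports 23.
Report 23: project built, pays 23, utility 23 - 23 = 0.
Report 10: project built, pays 10, utility 23 - 10 = 13.
So reporting 10 beats truth here (13 > 0).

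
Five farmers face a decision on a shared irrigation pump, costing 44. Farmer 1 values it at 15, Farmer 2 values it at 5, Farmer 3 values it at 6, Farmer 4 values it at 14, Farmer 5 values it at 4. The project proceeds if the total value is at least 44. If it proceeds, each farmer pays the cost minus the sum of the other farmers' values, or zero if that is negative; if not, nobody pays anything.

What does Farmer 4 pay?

Total value 44 ≥ cost 44, so the project is built.
The other farmers' values sum to 30.
Cost minus that sum is 44 - 30 = 14.

14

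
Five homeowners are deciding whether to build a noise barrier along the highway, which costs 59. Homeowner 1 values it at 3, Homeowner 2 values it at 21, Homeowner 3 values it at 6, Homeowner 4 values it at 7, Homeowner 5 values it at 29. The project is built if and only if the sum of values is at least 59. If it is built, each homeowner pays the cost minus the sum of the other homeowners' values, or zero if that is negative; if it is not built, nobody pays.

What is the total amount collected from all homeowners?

Total value 66 ≥ cost 59, so it is built.
Homeowner 1: others sum to 63; max(0, 59 - 63) = 0.
Homeowner 2: others sum to 45; max(0, 59 - 45) = 14.
Homeowner 3: others sum to 60; max(0, 59 - 60) = 0.
Homeowner 4: others sum to 59; max(0, 59 - 59) = 0.
Homeowner 5: others sum to 37; max(0, 59 - 37) = 22.
Total collected = 0 + 14 + 0 + 0 + 22 = 36.

36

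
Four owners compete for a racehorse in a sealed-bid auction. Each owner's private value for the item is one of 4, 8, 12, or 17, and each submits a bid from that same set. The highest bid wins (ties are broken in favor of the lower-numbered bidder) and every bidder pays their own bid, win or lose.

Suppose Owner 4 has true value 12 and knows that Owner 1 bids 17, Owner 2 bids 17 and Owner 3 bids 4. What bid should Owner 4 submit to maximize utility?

Bid 4: loses but pays 4, utility -4.
Bid 8: loses but pays 8, utility -8.
Bid 12: loses but pays 12, utility -12.
Bid 17: loses but pays 17, utility -17.
The best choice is 4 with utility -4.

4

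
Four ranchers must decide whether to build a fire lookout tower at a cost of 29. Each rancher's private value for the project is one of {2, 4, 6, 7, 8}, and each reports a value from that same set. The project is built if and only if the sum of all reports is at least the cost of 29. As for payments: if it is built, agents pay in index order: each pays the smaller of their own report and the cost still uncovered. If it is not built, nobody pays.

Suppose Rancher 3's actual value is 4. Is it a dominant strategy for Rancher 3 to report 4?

Yes

Check each profile of the others' reports and compare truth against every alternative report.
Others report (2, 2, 2): truth gives 0, best alternative gives 0.
Others report (2, 2, 4): truth gives 0, best alternative gives 0.
Others report (2, 2, 6): truth gives 0, best alternative gives 0.
Others report (2, 2, 7): truth gives 0, best alternative gives 0.
Others report (2, 2, 8): truth gives 0, best alternative gives 0.
Others report (2, 4, 2): truth gives 0, best alternative gives 0.
(Remaining 119 profiles checked similarly; truth is weakly best in each.)
In every case the truthful report is at least as good as any alternative, so it is a dominant strategy.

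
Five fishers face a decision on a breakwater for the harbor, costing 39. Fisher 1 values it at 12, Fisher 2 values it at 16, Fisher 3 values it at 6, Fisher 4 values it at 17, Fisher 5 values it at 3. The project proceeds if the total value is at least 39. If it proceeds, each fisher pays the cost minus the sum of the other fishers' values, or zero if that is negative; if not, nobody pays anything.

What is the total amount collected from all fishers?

3

Total value 54 ≥ cost 39, so it is built.
Fisher 1: others sum to 42; max(0, 39 - 42) = 0.
Fisher 2: others sum to 38; max(0, 39 - 38) = 1.
Fisher 3: others sum to 48; max(0, 39 - 48) = 0.
Fisher 4: others sum to 37; max(0, 39 - 37) = 2.
Fisher 5: others sum to 51; max(0, 39 - 51) = 0.
Total collected = 0 + 1 + 0 + 2 + 0 = 3.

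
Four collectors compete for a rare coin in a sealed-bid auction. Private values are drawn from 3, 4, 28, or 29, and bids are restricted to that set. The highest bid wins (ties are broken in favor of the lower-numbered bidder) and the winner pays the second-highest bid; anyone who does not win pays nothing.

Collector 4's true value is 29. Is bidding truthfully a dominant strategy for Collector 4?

Check each profile of the others' bids and compare truth against every alternative bid.
Others bid (3, 3, 28): truth gives 1, best alternative gives 0.
Others bid (3, 4, 28): truth gives 1, best alternative gives 0.
Others bid (3, 28, 3): truth gives 1, best alternative gives 0.
Others bid (3, 28, 4): truth gives 1, best alternative gives 0.
Others bid (3, 28, 28): truth gives 1, best alternative gives 0.
Others bid (4, 3, 28): truth gives 1, best alternative gives 0.
(Remaining 58 profiles checked similarly; truth is weakly best in each.)
In every case the truthful bid is at least as good as any alternative, so it is a dominant strategy.

Yes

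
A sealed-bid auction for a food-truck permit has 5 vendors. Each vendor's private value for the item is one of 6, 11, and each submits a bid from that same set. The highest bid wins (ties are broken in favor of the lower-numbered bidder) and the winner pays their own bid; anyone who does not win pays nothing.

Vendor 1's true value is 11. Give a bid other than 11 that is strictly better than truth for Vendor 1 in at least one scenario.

Suppose Vendor 2 bids 6, Vendor 3 bids 6, Vendor 4 bids 6 and Vendor 5 bids 6.
Bid 11: wins, pays 11, utility 11 - 11 = 0.
Bid 6: wins, pays 6, utility 11 - 6 = 5.
So bidding 6 beats truth here (5 > 0).

6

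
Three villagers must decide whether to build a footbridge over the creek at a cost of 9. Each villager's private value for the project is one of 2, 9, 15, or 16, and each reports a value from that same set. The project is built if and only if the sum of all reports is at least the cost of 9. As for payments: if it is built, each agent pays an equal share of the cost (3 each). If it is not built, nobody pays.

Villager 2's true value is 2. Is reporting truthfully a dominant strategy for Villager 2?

Yes

Check each profile of the others' reports and compare truth against every alternative report.
Others report (2, 2): truth gives 0, best alternative gives -1.
Others report (2, 9): truth gives -1, best alternative gives -1.
Others report (2, 15): truth gives -1, best alternative gives -1.
Others report (2, 16): truth gives -1, best alternative gives -1.
Others report (9, 2): truth gives -1, best alternative gives -1.
Others report (9, 9): truth gives -1, best alternative gives -1.
(Remaining 10 profiles checked similarly; truth is weakly best in each.)
In every case the truthful report is at least as good as any alternative, so it is a dominant strategy.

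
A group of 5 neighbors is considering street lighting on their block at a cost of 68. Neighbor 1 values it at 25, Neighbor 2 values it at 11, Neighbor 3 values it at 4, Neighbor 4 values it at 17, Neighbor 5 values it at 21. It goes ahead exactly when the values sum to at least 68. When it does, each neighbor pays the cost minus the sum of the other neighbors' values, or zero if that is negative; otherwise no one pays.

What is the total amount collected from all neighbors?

Total value 78 ≥ cost 68, so it is built.
Neighbor 1: others sum to 53; max(0, 68 - 53) = 15.
Neighbor 2: others sum to 67; max(0, 68 - 67) = 1.
Neighbor 3: others sum to 74; max(0, 68 - 74) = 0.
Neighbor 4: others sum to 61; max(0, 68 - 61) = 7.
Neighbor 5: others sum to 57; max(0, 68 - 57) = 11.
Total collected = 15 + 1 + 0 + 7 + 11 = 34.

34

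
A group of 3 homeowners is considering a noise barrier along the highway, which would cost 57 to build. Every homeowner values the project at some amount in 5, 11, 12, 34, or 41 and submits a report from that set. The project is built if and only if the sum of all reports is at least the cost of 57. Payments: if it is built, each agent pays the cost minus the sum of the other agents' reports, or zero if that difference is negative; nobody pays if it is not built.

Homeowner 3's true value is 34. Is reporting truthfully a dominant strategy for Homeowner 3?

Check each profile of the others' reports and compare truth against every alternative report.
Others report (34, 34): truth gives 34, best alternative gives 34.
Others report (34, 41): truth gives 34, best alternative gives 34.
Others report (41, 34): truth gives 34, best alternative gives 34.
Others report (41, 41): truth gives 34, best alternative gives 34.
Others report (12, 41): truth gives 30, best alternative gives 30.
Others report (41, 12): truth gives 30, best alternative gives 30.
(Remaining 19 profiles checked similarly; truth is weakly best in each.)
In every case the truthful report is at least as good as any alternative, so it is a dominant strategy.

Yes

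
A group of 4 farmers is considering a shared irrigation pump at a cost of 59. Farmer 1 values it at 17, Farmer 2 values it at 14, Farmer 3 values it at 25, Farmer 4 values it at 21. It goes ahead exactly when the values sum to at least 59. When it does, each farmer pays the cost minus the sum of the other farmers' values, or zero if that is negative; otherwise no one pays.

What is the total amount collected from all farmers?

Total value 77 ≥ cost 59, so it is built.
Farmer 1: others sum to 60; max(0, 59 - 60) = 0.
Farmer 2: others sum to 63; max(0, 59 - 63) = 0.
Farmer 3: others sum to 52; max(0, 59 - 52) = 7.
Farmer 4: others sum to 56; max(0, 59 - 56) = 3.
Total collected = 0 + 0 + 7 + 3 = 10.

10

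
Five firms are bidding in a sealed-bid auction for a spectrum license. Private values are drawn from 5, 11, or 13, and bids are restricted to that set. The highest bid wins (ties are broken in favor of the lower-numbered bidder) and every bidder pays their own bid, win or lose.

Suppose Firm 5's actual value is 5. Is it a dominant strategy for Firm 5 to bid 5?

Yes

Check each profile of the others' bids and compare truth against every alternative bid.
Others bid (5, 5, 5, 13): truth gives -5, best alternative gives -11.
Others bid (5, 5, 11, 13): truth gives -5, best alternative gives -11.
Others bid (5, 5, 13, 5): truth gives -5, best alternative gives -11.
Others bid (5, 5, 13, 11): truth gives -5, best alternative gives -11.
Others bid (5, 5, 13, 13): truth gives -5, best alternative gives -11.
Others bid (5, 11, 5, 13): truth gives -5, best alternative gives -11.
(Remaining 75 profiles checked similarly; truth is weakly best in each.)
In every case the truthful bid is at least as good as any alternative, so it is a dominant strategy.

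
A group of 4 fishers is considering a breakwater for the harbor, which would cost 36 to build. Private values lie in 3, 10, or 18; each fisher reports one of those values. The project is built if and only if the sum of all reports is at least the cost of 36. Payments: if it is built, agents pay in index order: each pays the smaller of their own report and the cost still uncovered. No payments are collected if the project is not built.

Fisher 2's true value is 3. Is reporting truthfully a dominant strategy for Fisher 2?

Yes

Check each profile of the others' reports and compare truth against every alternative report.
Others report (3, 10, 18): truth gives 0, best alternative gives -7.
Others report (3, 18, 10): truth gives 0, best alternative gives -7.
Others report (3, 18, 18): truth gives 0, best alternative gives -7.
Others report (10, 3, 18): truth gives 0, best alternative gives -7.
Others report (10, 10, 10): truth gives 0, best alternative gives -7.
Others report (10, 10, 18): truth gives 0, best alternative gives -7.
(Remaining 21 profiles checked similarly; truth is weakly best in each.)
In every case the truthful report is at least as good as any alternative, so it is a dominant strategy.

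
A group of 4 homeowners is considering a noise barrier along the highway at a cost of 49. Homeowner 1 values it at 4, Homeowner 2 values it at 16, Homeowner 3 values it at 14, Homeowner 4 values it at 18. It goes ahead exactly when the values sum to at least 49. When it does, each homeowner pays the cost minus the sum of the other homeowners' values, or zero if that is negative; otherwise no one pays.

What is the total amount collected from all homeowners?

40

Total value 52 ≥ cost 49, so it is built.
Homeowner 1: others sum to 48; max(0, 49 - 48) = 1.
Homeowner 2: others sum to 36; max(0, 49 - 36) = 13.
Homeowner 3: others sum to 38; max(0, 49 - 38) = 11.
Homeowner 4: others sum to 34; max(0, 49 - 34) = 15.
Total collected = 1 + 13 + 11 + 15 = 40.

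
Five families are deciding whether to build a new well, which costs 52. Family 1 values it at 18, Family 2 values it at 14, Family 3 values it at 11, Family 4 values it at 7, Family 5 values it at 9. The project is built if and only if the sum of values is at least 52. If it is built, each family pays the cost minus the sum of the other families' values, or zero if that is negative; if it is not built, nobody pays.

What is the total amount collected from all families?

Total value 59 ≥ cost 52, so it is built.
Family 1: others sum to 41; max(0, 52 - 41) = 11.
Family 2: others sum to 45; max(0, 52 - 45) = 7.
Family 3: others sum to 48; max(0, 52 - 48) = 4.
Family 4: others sum to 52; max(0, 52 - 52) = 0.
Family 5: others sum to 50; max(0, 52 - 50) = 2.
Total collected = 11 + 7 + 4 + 0 + 2 = 24.

24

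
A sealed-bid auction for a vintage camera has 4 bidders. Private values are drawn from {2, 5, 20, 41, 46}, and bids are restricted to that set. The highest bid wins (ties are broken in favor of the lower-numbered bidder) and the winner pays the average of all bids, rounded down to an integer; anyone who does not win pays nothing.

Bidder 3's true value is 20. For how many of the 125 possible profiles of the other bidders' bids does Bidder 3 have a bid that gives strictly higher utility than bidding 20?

Others bid (2, 2, 2): truth gives 14; bid 5 gives 18 > 14. Violating.
Others bid (2, 2, 5): truth gives 13; bid 5 gives 17 > 13. Violating.
Others bid (2, 20, 2): truth gives 0; bid 41 gives 4 > 0. Violating.
Others bid (2, 20, 5): truth gives 0; bid 41 gives 3 > 0. Violating.
Others bid (2, 2, 20): truth gives 9; no alternative beats it.
Others bid (2, 2, 41): truth gives 0; no alternative beats it.
(Checking all 125 profiles: 10 have a profitable deviation, 115 do not.)

10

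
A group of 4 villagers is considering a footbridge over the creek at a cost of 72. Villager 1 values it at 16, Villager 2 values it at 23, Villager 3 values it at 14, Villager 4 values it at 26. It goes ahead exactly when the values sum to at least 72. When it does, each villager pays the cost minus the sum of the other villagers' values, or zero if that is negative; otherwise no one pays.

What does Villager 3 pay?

Total value 79 ≥ cost 72, so the project is built.
The other villagers' values sum to 65.
Cost minus that sum is 72 - 65 = 7.

7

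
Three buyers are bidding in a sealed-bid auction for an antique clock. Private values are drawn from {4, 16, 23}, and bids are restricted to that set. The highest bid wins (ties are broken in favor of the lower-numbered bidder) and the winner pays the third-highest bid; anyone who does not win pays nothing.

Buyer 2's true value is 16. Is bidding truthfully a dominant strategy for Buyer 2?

No

Consider the case where Buyer 1 bids 4 and Buyer 3 bids 23.
Truthful bid 16: loses, pays 0, utility 0.
Bid 23 instead: wins, pays 4, utility 16 - 4 = 12.
Since 12 > 0, bidding 23 is strictly better here, so truthful bidding is not dominant.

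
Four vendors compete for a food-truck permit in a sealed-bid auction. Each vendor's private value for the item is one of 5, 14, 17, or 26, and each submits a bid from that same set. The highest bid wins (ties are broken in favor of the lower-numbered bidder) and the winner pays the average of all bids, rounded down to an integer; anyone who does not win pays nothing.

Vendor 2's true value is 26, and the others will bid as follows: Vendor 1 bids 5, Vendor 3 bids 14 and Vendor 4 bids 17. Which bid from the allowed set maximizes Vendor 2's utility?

Bid 5: loses, pays 0, utility 0.
Bid 14: loses, pays 0, utility 0.
Bid 17: wins, pays 13, utility 26 - 13 = 13.
Bid 26: wins, pays 15, utility 26 - 15 = 11.
The best choice is 17 with utility 13.

17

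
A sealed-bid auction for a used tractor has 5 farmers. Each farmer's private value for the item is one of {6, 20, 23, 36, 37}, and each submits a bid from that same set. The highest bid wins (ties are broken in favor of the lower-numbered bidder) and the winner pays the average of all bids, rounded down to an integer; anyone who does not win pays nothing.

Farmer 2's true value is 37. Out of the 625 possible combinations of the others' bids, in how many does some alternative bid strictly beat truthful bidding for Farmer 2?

Others bid (6, 6, 6, 6): truth gives 25; bid 20 gives 29 > 25. Violating.
Others bid (6, 6, 6, 20): truth gives 22; bid 20 gives 26 > 22. Violating.
Others bid (6, 6, 6, 23): truth gives 22; bid 23 gives 25 > 22. Violating.
Others bid (6, 6, 20, 6): truth gives 22; bid 20 gives 26 > 22. Violating.
Others bid (6, 6, 6, 36): truth gives 19; no alternative beats it.
Others bid (6, 6, 6, 37): truth gives 19; no alternative beats it.
(Checking all 625 profiles: 86 have a profitable deviation, 539 do not.)

86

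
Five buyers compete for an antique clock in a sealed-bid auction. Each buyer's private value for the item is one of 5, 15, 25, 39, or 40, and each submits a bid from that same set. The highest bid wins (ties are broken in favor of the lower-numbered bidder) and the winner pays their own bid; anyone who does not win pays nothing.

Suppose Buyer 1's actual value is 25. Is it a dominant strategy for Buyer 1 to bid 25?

Consider the case where Buyer 2 bids 5, Buyer 3 bids 5, Buyer 4 bids 5 and Buyer 5 bids 5.
Truthful bid 25: wins, pays 25, utility 25 - 25 = 0.
Bid 5 instead: wins, pays 5, utility 25 - 5 = 20.
Since 20 > 0, bidding 5 is strictly better here, so truthful bidding is not dominant.

No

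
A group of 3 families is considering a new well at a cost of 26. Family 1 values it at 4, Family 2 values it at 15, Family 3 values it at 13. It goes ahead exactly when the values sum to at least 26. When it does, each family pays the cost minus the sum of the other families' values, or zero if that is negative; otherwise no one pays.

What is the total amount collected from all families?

16

Total value 32 ≥ cost 26, so it is built.
Family 1: others sum to 28; max(0, 26 - 28) = 0.
Family 2: others sum to 17; max(0, 26 - 17) = 9.
Family 3: others sum to 19; max(0, 26 - 19) = 7.
Total collected = 0 + 9 + 7 = 16.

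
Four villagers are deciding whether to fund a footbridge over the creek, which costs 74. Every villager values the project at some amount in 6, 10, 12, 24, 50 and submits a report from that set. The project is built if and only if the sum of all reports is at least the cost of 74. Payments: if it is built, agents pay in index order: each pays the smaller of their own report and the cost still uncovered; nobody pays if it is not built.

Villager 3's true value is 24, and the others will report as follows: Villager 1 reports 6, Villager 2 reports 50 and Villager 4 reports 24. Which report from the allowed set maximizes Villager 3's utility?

Report 6: project built, pays 6, utility 24 - 6 = 18.
Report 10: project built, pays 10, utility 24 - 10 = 14.
Report 12: project built, pays 12, utility 24 - 12 = 12.
Report 24: project built, pays 18, utility 24 - 18 = 6.
Report 50: project built, pays 18, utility 24 - 18 = 6.
The best choice is 6 with utility 18.

6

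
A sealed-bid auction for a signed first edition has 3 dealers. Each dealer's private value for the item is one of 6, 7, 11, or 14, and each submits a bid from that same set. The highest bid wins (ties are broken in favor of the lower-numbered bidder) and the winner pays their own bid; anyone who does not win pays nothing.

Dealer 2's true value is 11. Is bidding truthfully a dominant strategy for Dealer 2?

No

Consider the case where Dealer 1 bids 6 and Dealer 3 bids 6.
Truthful bid 11: wins, pays 11, utility 11 - 11 = 0.
Bid 7 instead: wins, pays 7, utility 11 - 7 = 4.
Since 4 > 0, bidding 7 is strictly better here, so truthful bidding is not dominant.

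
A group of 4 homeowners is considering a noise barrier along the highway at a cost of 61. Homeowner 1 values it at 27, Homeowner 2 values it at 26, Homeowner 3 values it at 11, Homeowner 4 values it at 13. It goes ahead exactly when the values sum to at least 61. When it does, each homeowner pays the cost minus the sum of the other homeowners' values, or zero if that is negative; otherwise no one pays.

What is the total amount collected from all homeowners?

21

Total value 77 ≥ cost 61, so it is built.
Homeowner 1: others sum to 50; max(0, 61 - 50) = 11.
Homeowner 2: others sum to 51; max(0, 61 - 51) = 10.
Homeowner 3: others sum to 66; max(0, 61 - 66) = 0.
Homeowner 4: others sum to 64; max(0, 61 - 64) = 0.
Total collected = 11 + 10 + 0 + 0 = 21.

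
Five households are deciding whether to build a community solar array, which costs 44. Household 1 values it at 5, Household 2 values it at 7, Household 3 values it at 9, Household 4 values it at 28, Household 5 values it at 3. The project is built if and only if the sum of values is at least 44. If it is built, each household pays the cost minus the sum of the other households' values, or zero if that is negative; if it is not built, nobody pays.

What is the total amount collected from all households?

Total value 52 ≥ cost 44, so it is built.
Household 1: others sum to 47; max(0, 44 - 47) = 0.
Household 2: others sum to 45; max(0, 44 - 45) = 0.
Household 3: others sum to 43; max(0, 44 - 43) = 1.
Household 4: others sum to 24; max(0, 44 - 24) = 20.
Household 5: others sum to 49; max(0, 44 - 49) = 0.
Total collected = 0 + 0 + 1 + 20 + 0 = 21.

21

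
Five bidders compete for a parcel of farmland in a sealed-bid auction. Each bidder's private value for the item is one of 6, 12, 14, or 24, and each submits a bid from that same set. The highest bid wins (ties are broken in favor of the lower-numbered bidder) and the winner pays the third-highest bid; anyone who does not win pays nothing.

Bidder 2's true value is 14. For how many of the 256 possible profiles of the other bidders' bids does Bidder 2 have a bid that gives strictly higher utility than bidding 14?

32

Others bid (6, 6, 6, 24): truth gives 0; bid 24 gives 8 > 0. Violating.
Others bid (6, 6, 12, 24): truth gives 0; bid 24 gives 2 > 0. Violating.
Others bid (6, 6, 24, 6): truth gives 0; bid 24 gives 8 > 0. Violating.
Others bid (6, 6, 24, 12): truth gives 0; bid 24 gives 2 > 0. Violating.
Others bid (6, 6, 6, 6): truth gives 8; no alternative beats it.
Others bid (6, 6, 6, 12): truth gives 8; no alternative beats it.
(Checking all 256 profiles: 32 have a profitable deviation, 224 do not.)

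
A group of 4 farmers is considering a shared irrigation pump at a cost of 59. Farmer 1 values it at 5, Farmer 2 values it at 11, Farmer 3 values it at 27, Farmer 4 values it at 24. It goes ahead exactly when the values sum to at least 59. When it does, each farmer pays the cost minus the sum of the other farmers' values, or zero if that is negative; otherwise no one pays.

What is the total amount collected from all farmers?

38

Total value 67 ≥ cost 59, so it is built.
Farmer 1: others sum to 62; max(0, 59 - 62) = 0.
Farmer 2: others sum to 56; max(0, 59 - 56) = 3.
Farmer 3: others sum to 40; max(0, 59 - 40) = 19.
Farmer 4: others sum to 43; max(0, 59 - 43) = 16.
Total collected = 0 + 3 + 19 + 16 = 38.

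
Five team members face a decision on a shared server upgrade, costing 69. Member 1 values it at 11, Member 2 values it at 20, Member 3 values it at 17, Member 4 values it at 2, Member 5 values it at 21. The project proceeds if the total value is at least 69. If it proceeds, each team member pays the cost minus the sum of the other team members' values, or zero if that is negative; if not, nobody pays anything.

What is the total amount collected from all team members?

Total value 71 ≥ cost 69, so it is built.
Member 1: others sum to 60; max(0, 69 - 60) = 9.
Member 2: others sum to 51; max(0, 69 - 51) = 18.
Member 3: others sum to 54; max(0, 69 - 54) = 15.
Member 4: others sum to 69; max(0, 69 - 69) = 0.
Member 5: others sum to 50; max(0, 69 - 50) = 19.
Total collected = 9 + 18 + 15 + 0 + 19 = 61.

61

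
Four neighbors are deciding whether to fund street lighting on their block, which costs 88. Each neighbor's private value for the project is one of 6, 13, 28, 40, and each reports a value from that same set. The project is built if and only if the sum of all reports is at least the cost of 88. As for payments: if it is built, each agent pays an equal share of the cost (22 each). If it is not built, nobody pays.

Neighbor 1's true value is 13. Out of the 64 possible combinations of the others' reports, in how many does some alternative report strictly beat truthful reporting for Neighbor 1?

6

Others report (13, 28, 40): truth gives -9; report 6 gives 0 > -9. Violating.
Others report (13, 40, 28): truth gives -9; report 6 gives 0 > -9. Violating.
Others report (28, 13, 40): truth gives -9; report 6 gives 0 > -9. Violating.
Others report (28, 40, 13): truth gives -9; report 6 gives 0 > -9. Violating.
Others report (6, 6, 6): truth gives 0; no alternative beats it.
Others report (6, 6, 13): truth gives 0; no alternative beats it.
(Checking all 64 profiles: 6 have a profitable deviation, 58 do not.)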